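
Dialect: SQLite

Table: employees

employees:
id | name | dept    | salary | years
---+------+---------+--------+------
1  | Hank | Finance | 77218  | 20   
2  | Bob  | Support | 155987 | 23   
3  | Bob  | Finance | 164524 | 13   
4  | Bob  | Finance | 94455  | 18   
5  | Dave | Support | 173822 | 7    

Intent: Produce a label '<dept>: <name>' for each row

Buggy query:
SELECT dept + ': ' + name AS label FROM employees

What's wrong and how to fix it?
Bug: SQLite uses || for string concatenation; + coerces text to numbers (yielding 0)

Fix: Use the || operator for string concatenation

Corrected query:
SELECT dept || ': ' || name AS label FROM employees

Result:
label        
-------------
Finance: Hank
Support: Bob 
Finance: Bob 
Finance: Bob 
Support: Dave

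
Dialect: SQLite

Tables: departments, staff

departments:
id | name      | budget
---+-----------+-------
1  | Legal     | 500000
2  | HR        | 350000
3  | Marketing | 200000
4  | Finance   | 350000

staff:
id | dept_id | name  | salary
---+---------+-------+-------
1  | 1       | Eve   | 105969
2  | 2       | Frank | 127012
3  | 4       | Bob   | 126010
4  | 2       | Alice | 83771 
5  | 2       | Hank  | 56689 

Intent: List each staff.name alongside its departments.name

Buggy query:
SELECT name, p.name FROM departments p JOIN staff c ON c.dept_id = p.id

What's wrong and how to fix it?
Bug: Both tables have a 'name' column; the unqualified reference is ambiguous

Fix: Qualify the column with its table alias (c.name)

Corrected query:
SELECT c.name, p.name FROM departments p JOIN staff c ON c.dept_id = p.id

Result:
name  | name   
------+--------
Eve   | Legal  
Frank | HR     
Bob   | Finance
Alice | HR     
Hank  | HR     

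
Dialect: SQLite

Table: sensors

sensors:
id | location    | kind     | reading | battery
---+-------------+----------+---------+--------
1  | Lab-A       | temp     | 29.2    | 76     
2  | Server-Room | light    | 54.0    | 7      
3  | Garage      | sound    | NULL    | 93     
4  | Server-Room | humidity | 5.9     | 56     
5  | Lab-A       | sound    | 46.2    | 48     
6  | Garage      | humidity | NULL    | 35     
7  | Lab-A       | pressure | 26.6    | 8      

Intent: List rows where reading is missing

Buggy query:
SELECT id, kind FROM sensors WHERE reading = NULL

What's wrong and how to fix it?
Bug: Comparing to NULL with '=' never matches; NULL = NULL is unknown, not true

Fix: Replace '= NULL' with 'IS NULL'

Corrected query:
SELECT id, kind FROM sensors WHERE reading IS NULL

Result:
id | kind    
---+---------
3  | sound   
6  | humidity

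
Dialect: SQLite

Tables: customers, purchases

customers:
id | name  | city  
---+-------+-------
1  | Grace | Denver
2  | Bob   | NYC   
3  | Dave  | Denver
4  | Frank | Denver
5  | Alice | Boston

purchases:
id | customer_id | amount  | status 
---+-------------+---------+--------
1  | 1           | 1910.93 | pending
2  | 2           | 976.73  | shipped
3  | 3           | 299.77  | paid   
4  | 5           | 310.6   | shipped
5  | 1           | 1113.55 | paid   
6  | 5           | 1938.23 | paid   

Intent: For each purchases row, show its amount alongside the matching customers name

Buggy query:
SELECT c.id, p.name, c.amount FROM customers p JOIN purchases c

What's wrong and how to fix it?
Bug: JOIN with no ON clause produces a cartesian product; every purchases row pairs with every customers row

Fix: Specify the join condition linking the foreign key to the parent id

Corrected query:
SELECT c.id, p.name, c.amount FROM customers p JOIN purchases c ON c.customer_id = p.id

Result:
id | name  | amount 
---+-------+--------
1  | Grace | 1910.93
2  | Bob   | 976.73 
3  | Dave  | 299.77 
4  | Alice | 310.6  
5  | Grace | 1113.55
6  | Alice | 1938.23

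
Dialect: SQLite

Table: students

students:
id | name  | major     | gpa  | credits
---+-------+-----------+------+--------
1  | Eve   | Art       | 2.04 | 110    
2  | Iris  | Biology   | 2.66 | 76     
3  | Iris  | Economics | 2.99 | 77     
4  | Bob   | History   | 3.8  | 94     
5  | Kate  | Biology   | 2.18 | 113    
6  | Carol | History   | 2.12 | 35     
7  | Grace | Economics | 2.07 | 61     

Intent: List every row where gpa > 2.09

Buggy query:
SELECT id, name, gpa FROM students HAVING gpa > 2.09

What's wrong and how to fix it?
Bug: This is a non-aggregate query (no GROUP BY, no aggregates), so in SQLite the HAVING clause is invalid here; a row-level condition belongs in WHERE

Fix: Use WHERE for row-level filtering

Corrected query:
SELECT id, name, gpa FROM students WHERE gpa > 2.09

Result:
id | name  | gpa 
---+-------+-----
2  | Iris  | 2.66
3  | Iris  | 2.99
4  | Bob   | 3.8 
5  | Kate  | 2.18
6  | Carol | 2.12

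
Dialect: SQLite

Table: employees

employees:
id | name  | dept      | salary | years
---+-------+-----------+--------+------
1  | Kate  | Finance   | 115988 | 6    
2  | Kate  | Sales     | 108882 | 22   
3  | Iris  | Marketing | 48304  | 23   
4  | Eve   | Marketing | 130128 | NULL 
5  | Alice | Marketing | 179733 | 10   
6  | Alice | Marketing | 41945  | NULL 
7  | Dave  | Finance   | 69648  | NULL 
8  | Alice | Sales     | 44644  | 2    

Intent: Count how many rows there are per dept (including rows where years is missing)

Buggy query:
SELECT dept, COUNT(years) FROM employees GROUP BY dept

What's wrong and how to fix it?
Bug: COUNT(years) skips NULLs, so groups with missing years are undercounted

Fix: Replace COUNT(years) with COUNT(*)

Corrected query:
SELECT dept, COUNT(*) FROM employees GROUP BY dept

Result:
dept      | COUNT(*)
----------+---------
Finance   | 2       
Marketing | 4       
Sales     | 2       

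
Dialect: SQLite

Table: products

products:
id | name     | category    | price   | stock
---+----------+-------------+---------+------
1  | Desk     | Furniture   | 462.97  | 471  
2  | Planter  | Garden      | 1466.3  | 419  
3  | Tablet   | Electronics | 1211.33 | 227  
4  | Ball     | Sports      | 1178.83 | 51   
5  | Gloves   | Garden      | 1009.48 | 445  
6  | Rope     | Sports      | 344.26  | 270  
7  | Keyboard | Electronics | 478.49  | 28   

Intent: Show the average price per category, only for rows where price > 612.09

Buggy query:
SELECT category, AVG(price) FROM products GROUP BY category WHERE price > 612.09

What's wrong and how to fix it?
Bug: WHERE cannot follow GROUP BY

Fix: Place WHERE between FROM and GROUP BY

Corrected query:
SELECT category, AVG(price) FROM products WHERE price > 612.09 GROUP BY category

Result:
category    | AVG(price)
------------+-----------
Electronics | 1211.33   
Garden      | 1237.89   
Sports      | 1178.83   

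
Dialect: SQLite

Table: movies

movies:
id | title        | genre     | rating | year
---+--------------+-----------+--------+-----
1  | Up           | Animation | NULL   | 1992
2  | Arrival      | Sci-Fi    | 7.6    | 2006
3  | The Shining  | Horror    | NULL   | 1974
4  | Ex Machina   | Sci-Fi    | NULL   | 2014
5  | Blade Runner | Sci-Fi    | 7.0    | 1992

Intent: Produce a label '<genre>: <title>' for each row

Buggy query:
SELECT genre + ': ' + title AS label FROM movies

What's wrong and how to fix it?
Bug: '+' is numeric addition; on text columns SQLite converts them to 0 instead of concatenating

Fix: Use the || operator for string concatenation

Corrected query:
SELECT genre || ': ' || title AS label FROM movies

Result:
label               
--------------------
Animation: Up       
Sci-Fi: Arrival     
Horror: The Shining 
Sci-Fi: Ex Machina  
Sci-Fi: Blade Runner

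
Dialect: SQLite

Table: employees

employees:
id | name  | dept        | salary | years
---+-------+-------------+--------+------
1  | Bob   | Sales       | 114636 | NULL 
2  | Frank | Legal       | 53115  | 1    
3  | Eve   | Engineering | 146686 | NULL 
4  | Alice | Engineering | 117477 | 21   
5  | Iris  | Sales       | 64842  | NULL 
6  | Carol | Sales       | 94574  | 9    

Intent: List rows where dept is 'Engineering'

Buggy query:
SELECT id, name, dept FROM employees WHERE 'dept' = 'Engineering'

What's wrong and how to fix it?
Bug: Single quotes denote string literals in SQL; the column name is being compared as a constant string

Fix: Reference the column as dept without single quotes

Corrected query:
SELECT id, name, dept FROM employees WHERE dept = 'Engineering'

Result:
id | name  | dept       
---+-------+------------
3  | Eve   | Engineering
4  | Alice | Engineering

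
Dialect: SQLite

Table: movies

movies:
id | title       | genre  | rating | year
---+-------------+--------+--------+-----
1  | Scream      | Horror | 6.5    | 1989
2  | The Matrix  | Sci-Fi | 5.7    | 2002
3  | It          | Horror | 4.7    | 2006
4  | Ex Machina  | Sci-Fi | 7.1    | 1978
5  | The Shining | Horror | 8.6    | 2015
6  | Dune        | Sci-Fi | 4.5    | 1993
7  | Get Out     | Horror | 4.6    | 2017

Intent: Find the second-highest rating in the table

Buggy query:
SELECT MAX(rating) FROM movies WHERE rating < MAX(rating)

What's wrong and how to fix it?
Bug: The inner MAX is an aggregate inside WHERE, which is not allowed

Fix: Compute the overall MAX in a subquery, then take MAX of rows below it

Corrected query:
SELECT MAX(rating) FROM movies WHERE rating < (SELECT MAX(rating) FROM movies)

Result:
MAX(rating)
-----------
7.1        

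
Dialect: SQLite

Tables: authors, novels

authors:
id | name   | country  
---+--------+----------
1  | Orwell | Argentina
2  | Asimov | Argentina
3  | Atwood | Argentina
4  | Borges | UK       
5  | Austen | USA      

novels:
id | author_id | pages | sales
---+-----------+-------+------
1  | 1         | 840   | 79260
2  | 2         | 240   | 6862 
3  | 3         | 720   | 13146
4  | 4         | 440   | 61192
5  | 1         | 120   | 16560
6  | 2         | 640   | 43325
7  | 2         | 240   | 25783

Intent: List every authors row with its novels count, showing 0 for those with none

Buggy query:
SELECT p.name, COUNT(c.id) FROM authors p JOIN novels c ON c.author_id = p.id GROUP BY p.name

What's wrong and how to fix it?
Bug: An inner join excludes parents with zero children

Fix: Switch to LEFT JOIN to retain unmatched parent rows

Corrected query:
SELECT p.name, COUNT(c.id) FROM authors p LEFT JOIN novels c ON c.author_id = p.id GROUP BY p.name

Result:
name   | COUNT(c.id)
-------+------------
Asimov | 3          
Atwood | 1          
Austen | 0          
Borges | 1          
Orwell | 2          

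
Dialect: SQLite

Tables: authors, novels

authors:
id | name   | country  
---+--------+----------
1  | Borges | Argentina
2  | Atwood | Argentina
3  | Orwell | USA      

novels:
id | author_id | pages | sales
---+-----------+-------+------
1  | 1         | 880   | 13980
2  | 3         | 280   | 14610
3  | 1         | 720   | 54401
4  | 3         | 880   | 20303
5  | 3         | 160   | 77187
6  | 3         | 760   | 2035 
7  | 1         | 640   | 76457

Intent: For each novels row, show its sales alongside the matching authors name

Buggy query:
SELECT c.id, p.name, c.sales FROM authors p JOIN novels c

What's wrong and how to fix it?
Bug: JOIN with no ON clause produces a cartesian product; every novels row pairs with every authors row

Fix: Specify the join condition linking the foreign key to the parent id

Corrected query:
SELECT c.id, p.name, c.sales FROM authors p JOIN novels c ON c.author_id = p.id

Result:
id | name   | sales
---+--------+------
1  | Borges | 13980
2  | Orwell | 14610
3  | Borges | 54401
4  | Orwell | 20303
5  | Orwell | 77187
6  | Orwell | 2035 
7  | Borges | 76457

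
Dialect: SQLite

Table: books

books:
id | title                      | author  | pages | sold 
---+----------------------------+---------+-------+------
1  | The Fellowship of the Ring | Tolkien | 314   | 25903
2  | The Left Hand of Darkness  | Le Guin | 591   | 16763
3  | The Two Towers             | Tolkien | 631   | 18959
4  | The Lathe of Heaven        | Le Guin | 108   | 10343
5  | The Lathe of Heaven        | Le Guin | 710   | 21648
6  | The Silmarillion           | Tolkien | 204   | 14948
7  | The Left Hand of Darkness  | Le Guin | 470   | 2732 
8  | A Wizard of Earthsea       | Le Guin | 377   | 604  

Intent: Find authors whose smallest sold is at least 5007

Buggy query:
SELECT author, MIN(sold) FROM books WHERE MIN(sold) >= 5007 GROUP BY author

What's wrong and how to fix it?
Bug: Aggregates like MIN are computed per group after WHERE runs

Fix: Use HAVING for the per-group MIN condition

Corrected query:
SELECT author, MIN(sold) FROM books GROUP BY author HAVING MIN(sold) >= 5007

Result:
author  | MIN(sold)
--------+----------
Tolkien | 14948    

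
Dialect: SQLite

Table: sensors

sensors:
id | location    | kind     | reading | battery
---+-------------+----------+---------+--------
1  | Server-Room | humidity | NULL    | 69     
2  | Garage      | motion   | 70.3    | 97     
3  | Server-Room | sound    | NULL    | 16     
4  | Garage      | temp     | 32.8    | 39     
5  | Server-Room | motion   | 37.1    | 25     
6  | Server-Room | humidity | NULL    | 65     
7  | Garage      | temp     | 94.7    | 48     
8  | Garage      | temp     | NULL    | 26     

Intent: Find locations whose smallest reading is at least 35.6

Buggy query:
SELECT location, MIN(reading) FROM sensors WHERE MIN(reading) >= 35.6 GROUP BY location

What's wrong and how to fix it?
Bug: Aggregates like MIN are computed per group after WHERE runs

Fix: Replace WHERE with HAVING after the GROUP BY

Corrected query:
SELECT location, MIN(reading) FROM sensors GROUP BY location HAVING MIN(reading) >= 35.6

Result:
location    | MIN(reading)
------------+-------------
Server-Room | 37.1        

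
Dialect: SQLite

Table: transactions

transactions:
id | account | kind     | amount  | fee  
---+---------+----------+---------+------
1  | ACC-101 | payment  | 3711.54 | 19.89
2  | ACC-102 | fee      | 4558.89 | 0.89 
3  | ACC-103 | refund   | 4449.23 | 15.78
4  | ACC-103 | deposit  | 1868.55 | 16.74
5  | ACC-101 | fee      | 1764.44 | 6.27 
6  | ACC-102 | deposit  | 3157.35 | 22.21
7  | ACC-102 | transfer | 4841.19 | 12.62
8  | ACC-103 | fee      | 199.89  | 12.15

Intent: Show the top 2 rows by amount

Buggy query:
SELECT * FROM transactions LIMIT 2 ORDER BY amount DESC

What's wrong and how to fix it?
Bug: ORDER BY cannot follow LIMIT; LIMIT is the final clause

Fix: Sort with ORDER BY, then apply LIMIT

Corrected query:
SELECT * FROM transactions ORDER BY amount DESC LIMIT 2

Result:
id | account | kind     | amount  | fee  
---+---------+----------+---------+------
7  | ACC-102 | transfer | 4841.19 | 12.62
2  | ACC-102 | fee      | 4558.89 | 0.89 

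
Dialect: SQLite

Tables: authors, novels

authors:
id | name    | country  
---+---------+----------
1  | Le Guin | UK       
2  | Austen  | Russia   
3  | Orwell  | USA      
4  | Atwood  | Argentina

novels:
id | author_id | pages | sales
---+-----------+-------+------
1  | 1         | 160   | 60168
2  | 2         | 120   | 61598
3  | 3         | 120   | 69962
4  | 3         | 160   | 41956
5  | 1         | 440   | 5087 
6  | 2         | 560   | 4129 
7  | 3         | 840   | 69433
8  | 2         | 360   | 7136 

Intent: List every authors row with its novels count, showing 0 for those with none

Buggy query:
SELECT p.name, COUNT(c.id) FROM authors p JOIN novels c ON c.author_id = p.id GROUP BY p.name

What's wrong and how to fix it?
Bug: An inner join excludes parents with zero children

Fix: Switch to LEFT JOIN to retain unmatched parent rows

Corrected query:
SELECT p.name, COUNT(c.id) FROM authors p LEFT JOIN novels c ON c.author_id = p.id GROUP BY p.name

Result:
name    | COUNT(c.id)
--------+------------
Atwood  | 0          
Austen  | 3          
Le Guin | 2          
Orwell  | 3          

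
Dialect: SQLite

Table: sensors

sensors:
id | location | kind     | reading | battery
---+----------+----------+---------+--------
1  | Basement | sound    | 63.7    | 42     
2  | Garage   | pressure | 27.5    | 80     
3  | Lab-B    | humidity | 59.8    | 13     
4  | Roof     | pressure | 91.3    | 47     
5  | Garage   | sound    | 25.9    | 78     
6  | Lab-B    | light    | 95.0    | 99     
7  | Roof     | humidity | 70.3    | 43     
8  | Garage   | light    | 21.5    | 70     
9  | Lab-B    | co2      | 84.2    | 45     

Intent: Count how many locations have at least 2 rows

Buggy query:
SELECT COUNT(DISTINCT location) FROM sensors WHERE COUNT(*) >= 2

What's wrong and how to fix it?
Bug: COUNT(*) cannot appear in WHERE; the per-group count doesn't exist yet

Fix: Use a subquery that GROUPs and filters with HAVING, then count its rows

Corrected query:
SELECT COUNT(*) FROM (SELECT location FROM sensors GROUP BY location HAVING COUNT(*) >= 2)

Result:
COUNT(*)
--------
3       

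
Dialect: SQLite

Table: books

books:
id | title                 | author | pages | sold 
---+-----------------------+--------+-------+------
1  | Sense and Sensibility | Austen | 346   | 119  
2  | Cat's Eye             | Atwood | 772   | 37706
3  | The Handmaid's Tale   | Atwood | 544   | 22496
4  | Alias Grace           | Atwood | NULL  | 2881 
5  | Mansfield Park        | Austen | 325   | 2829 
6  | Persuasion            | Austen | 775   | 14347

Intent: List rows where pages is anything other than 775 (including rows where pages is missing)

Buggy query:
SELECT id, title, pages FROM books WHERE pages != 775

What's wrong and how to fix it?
Bug: Inequality against NULL is unknown, not true; rows with NULL are dropped

Fix: Handle NULL separately with IS NULL alongside the inequality

Corrected query:
SELECT id, title, pages FROM books WHERE pages != 775 OR pages IS NULL

Result:
id | title                 | pages
---+-----------------------+------
1  | Sense and Sensibility | 346  
2  | Cat's Eye             | 772  
3  | The Handmaid's Tale   | 544  
4  | Alias Grace           | NULL 
5  | Mansfield Park        | 325  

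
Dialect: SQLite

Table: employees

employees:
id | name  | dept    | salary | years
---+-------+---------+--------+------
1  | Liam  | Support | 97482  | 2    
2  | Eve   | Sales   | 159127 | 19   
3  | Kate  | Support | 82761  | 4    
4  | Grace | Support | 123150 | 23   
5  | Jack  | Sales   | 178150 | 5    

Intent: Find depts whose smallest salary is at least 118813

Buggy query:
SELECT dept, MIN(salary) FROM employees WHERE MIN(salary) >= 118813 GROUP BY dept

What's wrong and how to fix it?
Bug: Aggregates like MIN are computed per group after WHERE runs

Fix: Use HAVING for the per-group MIN condition

Corrected query:
SELECT dept, MIN(salary) FROM employees GROUP BY dept HAVING MIN(salary) >= 118813

Result:
dept  | MIN(salary)
------+------------
Sales | 159127     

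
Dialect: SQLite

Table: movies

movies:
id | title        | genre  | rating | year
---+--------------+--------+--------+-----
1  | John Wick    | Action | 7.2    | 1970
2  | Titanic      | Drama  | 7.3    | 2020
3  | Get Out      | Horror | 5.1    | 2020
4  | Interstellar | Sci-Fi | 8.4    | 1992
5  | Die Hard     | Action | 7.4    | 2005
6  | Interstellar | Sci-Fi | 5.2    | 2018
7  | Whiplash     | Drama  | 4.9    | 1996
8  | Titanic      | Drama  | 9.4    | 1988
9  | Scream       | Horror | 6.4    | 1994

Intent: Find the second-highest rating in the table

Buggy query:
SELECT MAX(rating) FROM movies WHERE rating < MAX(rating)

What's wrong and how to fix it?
Bug: The inner MAX is an aggregate inside WHERE, which is not allowed

Fix: Put the inner MAX in a scalar subquery

Corrected query:
SELECT MAX(rating) FROM movies WHERE rating < (SELECT MAX(rating) FROM movies)

Result:
MAX(rating)
-----------
8.4        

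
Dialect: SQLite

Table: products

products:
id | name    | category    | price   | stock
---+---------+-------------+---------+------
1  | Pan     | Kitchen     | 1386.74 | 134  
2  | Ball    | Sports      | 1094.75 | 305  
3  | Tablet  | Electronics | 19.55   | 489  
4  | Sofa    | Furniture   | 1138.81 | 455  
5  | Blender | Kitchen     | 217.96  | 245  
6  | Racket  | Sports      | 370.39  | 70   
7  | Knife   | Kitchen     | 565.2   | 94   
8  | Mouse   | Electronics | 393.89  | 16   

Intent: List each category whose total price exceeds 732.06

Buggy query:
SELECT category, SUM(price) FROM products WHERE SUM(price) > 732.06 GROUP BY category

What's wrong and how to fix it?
Bug: Aggregate functions cannot appear in a WHERE clause

Fix: Use HAVING (which filters groups after aggregation) instead of WHERE

Corrected query:
SELECT category, SUM(price) FROM products GROUP BY category HAVING SUM(price) > 732.06

Result:
category  | SUM(price)
----------+-----------
Furniture | 1138.81   
Kitchen   | 2169.9    
Sports    | 1465.14   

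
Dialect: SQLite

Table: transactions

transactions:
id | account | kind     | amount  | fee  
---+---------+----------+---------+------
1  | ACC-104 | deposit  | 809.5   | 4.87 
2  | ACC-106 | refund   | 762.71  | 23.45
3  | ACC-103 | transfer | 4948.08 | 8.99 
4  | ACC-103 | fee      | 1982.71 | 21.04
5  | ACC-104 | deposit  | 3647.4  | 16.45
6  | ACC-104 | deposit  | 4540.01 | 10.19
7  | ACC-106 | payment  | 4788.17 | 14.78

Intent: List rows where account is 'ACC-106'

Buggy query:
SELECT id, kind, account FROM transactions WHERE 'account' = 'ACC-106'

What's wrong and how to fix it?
Bug: 'account' in single quotes is a string literal, not the column; the comparison is literal-vs-literal and never true

Fix: Reference the column as account without single quotes

Corrected query:
SELECT id, kind, account FROM transactions WHERE account = 'ACC-106'

Result:
id | kind    | account
---+---------+--------
2  | refund  | ACC-106
7  | payment | ACC-106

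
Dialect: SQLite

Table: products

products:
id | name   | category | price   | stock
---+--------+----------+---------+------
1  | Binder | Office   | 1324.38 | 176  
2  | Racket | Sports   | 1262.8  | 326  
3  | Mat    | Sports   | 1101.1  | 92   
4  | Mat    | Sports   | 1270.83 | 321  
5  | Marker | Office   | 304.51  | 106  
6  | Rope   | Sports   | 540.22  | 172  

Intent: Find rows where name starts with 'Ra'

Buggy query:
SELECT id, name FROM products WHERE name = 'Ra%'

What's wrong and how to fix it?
Bug: Wildcards only work with LIKE; '=' treats '%' as a literal character

Fix: Replace '=' with LIKE so 'Ra%' is treated as a pattern

Corrected query:
SELECT id, name FROM products WHERE name LIKE 'Ra%'

Result:
id | name  
---+-------
2  | Racket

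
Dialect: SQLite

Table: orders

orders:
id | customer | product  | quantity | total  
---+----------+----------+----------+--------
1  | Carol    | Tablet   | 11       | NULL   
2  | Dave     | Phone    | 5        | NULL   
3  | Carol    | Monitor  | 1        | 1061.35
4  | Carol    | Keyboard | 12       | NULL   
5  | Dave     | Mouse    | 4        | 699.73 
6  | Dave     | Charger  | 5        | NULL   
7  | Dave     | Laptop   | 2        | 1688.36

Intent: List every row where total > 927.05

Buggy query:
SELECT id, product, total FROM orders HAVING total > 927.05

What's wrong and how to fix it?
Bug: This is a non-aggregate query (no GROUP BY, no aggregates), so in SQLite the HAVING clause is invalid here; a row-level condition belongs in WHERE

Fix: Use WHERE for row-level filtering

Corrected query:
SELECT id, product, total FROM orders WHERE total > 927.05

Result:
id | product | total  
---+---------+--------
3  | Monitor | 1061.35
7  | Laptop  | 1688.36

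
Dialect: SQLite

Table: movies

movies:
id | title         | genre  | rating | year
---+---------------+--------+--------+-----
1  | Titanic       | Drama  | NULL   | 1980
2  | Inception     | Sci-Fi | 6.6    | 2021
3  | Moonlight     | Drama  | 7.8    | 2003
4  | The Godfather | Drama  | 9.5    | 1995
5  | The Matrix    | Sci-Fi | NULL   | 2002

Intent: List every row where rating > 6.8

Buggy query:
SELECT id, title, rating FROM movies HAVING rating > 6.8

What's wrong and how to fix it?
Bug: HAVING filters the output of aggregation, but this query has no GROUP BY and no aggregate functions, so SQLite rejects it (HAVING clause on a non-aggregate query); the condition here is per row

Fix: Replace HAVING with WHERE since the condition applies to individual rows

Corrected query:
SELECT id, title, rating FROM movies WHERE rating > 6.8

Result:
id | title         | rating
---+---------------+-------
3  | Moonlight     | 7.8   
4  | The Godfather | 9.5   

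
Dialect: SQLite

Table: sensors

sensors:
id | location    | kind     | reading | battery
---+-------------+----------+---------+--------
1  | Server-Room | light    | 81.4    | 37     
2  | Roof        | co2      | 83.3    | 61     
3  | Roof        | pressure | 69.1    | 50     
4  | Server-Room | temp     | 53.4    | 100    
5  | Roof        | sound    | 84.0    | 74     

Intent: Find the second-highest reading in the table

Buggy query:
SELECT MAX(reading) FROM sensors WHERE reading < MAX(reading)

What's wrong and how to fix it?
Bug: The inner MAX is an aggregate inside WHERE, which is not allowed

Fix: Put the inner MAX in a scalar subquery

Corrected query:
SELECT MAX(reading) FROM sensors WHERE reading < (SELECT MAX(reading) FROM sensors)

Result:
MAX(reading)
------------
83.3        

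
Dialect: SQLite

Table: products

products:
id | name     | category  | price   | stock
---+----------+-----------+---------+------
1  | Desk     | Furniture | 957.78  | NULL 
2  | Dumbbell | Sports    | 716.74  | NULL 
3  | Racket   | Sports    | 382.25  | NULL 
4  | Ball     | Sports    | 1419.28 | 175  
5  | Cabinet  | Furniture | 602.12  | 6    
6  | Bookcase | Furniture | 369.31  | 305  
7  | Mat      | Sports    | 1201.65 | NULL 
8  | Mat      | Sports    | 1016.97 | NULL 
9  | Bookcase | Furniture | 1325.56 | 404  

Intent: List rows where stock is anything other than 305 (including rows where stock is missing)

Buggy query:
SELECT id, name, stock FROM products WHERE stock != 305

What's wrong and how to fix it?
Bug: 'stock != 305' is unknown when stock is NULL, so NULL rows are silently excluded

Fix: Add an explicit OR stock IS NULL to include the missing-value rows

Corrected query:
SELECT id, name, stock FROM products WHERE stock != 305 OR stock IS NULL

Result:
id | name     | stock
---+----------+------
1  | Desk     | NULL 
2  | Dumbbell | NULL 
3  | Racket   | NULL 
4  | Ball     | 175  
5  | Cabinet  | 6    
7  | Mat      | NULL 
8  | Mat      | NULL 
9  | Bookcase | 404  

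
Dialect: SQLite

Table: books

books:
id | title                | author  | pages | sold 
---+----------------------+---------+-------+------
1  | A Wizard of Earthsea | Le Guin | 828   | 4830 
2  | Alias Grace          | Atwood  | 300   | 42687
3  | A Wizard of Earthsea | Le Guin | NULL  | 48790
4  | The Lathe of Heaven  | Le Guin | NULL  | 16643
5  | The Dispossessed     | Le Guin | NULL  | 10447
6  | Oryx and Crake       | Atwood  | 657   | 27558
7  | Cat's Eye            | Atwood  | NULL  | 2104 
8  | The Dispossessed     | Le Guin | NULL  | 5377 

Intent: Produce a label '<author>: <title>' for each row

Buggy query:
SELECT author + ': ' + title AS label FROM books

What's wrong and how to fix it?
Bug: SQLite uses || for string concatenation; + coerces text to numbers (yielding 0)

Fix: Replace + with || to concatenate text

Corrected query:
SELECT author || ': ' || title AS label FROM books

Result:
label                        
-----------------------------
Le Guin: A Wizard of Earthsea
Atwood: Alias Grace          
Le Guin: A Wizard of Earthsea
Le Guin: The Lathe of Heaven 
Le Guin: The Dispossessed    
Atwood: Oryx and Crake       
Atwood: Cat's Eye            
Le Guin: The Dispossessed    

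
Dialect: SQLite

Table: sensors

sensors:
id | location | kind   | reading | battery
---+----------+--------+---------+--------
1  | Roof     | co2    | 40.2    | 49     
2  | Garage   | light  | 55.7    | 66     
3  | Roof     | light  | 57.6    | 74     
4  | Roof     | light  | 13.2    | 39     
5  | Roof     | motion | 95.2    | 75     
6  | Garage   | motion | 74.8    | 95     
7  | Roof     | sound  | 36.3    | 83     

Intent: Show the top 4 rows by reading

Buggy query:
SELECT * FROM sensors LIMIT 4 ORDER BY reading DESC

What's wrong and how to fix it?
Bug: ORDER BY cannot follow LIMIT; LIMIT is the final clause

Fix: Sort with ORDER BY, then apply LIMIT

Corrected query:
SELECT * FROM sensors ORDER BY reading DESC LIMIT 4

Result:
id | location | kind   | reading | battery
---+----------+--------+---------+--------
5  | Roof     | motion | 95.2    | 75     
6  | Garage   | motion | 74.8    | 95     
3  | Roof     | light  | 57.6    | 74     
2  | Garage   | light  | 55.7    | 66     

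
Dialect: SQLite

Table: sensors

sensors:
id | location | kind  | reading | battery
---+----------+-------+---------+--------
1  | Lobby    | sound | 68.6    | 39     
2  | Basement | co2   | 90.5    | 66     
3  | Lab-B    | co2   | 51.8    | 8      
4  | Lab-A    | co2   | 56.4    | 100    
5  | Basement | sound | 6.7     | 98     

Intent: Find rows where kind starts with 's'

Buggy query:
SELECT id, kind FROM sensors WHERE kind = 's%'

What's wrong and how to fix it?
Bug: Wildcards only work with LIKE; '=' treats '%' as a literal character

Fix: Use LIKE for wildcard pattern matching

Corrected query:
SELECT id, kind FROM sensors WHERE kind LIKE 's%'

Result:
id | kind 
---+------
1  | sound
5  | sound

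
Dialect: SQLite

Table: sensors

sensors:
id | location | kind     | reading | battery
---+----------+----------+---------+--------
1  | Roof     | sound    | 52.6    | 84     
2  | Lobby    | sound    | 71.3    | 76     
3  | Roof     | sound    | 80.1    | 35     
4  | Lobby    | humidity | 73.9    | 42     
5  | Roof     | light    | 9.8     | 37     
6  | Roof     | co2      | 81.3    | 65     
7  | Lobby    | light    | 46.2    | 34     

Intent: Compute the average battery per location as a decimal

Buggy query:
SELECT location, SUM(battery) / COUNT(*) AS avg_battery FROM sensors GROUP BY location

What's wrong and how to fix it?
Bug: Both operands are integers, so '/' performs integer division and truncates

Fix: Multiply by 1.0 (or CAST to REAL) to force floating-point division

Corrected query:
SELECT location, SUM(battery) * 1.0 / COUNT(*) AS avg_battery FROM sensors GROUP BY location

Result:
location | avg_battery
---------+------------
Lobby    | 50.666667  
Roof     | 55.25      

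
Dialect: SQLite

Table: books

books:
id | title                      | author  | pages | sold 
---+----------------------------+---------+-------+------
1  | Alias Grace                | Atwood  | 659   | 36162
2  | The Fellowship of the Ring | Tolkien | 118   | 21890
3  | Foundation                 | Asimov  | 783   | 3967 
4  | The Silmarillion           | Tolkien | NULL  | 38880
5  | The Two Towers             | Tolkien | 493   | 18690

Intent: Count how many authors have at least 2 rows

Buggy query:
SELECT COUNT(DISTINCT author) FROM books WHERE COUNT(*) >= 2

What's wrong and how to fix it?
Bug: COUNT(*) cannot appear in WHERE; the per-group count doesn't exist yet

Fix: Group first with HAVING COUNT(*) >= 2, then COUNT the resulting groups

Corrected query:
SELECT COUNT(*) FROM (SELECT author FROM books GROUP BY author HAVING COUNT(*) >= 2)

Result:
COUNT(*)
--------
1       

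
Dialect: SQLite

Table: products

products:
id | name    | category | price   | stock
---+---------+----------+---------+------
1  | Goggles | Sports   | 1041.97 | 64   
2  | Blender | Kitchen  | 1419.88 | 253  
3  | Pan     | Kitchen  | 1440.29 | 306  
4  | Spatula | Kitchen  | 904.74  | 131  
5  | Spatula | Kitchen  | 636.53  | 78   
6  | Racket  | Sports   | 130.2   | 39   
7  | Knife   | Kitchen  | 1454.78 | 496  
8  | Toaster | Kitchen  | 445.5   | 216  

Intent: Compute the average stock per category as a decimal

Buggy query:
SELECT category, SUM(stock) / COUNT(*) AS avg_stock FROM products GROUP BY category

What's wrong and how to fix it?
Bug: Both operands are integers, so '/' performs integer division and truncates

Fix: Cast one side to REAL so the division keeps the fractional part

Corrected query:
SELECT category, SUM(stock) * 1.0 / COUNT(*) AS avg_stock FROM products GROUP BY category

Result:
category | avg_stock 
---------+-----------
Kitchen  | 246.666667
Sports   | 51.5      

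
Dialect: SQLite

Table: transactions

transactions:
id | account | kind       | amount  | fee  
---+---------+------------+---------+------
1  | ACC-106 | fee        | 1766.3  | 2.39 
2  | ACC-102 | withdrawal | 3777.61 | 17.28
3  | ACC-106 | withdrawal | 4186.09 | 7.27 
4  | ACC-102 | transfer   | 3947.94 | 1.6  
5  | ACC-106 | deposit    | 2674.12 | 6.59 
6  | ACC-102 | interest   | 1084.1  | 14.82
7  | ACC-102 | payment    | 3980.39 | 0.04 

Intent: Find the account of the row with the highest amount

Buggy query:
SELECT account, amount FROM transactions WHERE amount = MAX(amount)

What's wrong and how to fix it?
Bug: WHERE is evaluated per row; an aggregate over the whole table isn't defined there

Fix: Wrap MAX in a scalar subquery so WHERE compares against a single value

Corrected query:
SELECT account, amount FROM transactions WHERE amount = (SELECT MAX(amount) FROM transactions)

Result:
account | amount 
--------+--------
ACC-106 | 4186.09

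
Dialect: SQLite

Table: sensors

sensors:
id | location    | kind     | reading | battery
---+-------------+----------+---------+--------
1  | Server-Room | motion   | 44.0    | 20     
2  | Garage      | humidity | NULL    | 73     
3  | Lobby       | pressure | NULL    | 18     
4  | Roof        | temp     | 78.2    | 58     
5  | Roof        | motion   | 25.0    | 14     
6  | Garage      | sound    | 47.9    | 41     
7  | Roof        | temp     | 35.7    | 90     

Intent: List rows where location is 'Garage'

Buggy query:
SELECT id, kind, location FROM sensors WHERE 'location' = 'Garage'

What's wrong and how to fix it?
Bug: 'location' in single quotes is a string literal, not the column; the comparison is literal-vs-literal and never true

Fix: Remove the quotes around the column name (or use double quotes for an identifier)

Corrected query:
SELECT id, kind, location FROM sensors WHERE location = 'Garage'

Result:
id | kind     | location
---+----------+---------
2  | humidity | Garage  
6  | sound    | Garage  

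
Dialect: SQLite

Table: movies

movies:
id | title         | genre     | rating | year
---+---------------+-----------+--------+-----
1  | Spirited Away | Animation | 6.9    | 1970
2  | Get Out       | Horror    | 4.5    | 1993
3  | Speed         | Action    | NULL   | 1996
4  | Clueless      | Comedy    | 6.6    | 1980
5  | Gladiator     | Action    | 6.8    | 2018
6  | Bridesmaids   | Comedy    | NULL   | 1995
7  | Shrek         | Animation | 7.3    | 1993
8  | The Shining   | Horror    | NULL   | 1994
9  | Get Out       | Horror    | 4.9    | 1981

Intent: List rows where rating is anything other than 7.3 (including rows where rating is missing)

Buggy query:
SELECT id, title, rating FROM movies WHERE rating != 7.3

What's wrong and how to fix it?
Bug: Inequality against NULL is unknown, not true; rows with NULL are dropped

Fix: Add an explicit OR rating IS NULL to include the missing-value rows

Corrected query:
SELECT id, title, rating FROM movies WHERE rating != 7.3 OR rating IS NULL

Result:
id | title         | rating
---+---------------+-------
1  | Spirited Away | 6.9   
2  | Get Out       | 4.5   
3  | Speed         | NULL  
4  | Clueless      | 6.6   
5  | Gladiator     | 6.8   
6  | Bridesmaids   | NULL  
8  | The Shining   | NULL  
9  | Get Out       | 4.9   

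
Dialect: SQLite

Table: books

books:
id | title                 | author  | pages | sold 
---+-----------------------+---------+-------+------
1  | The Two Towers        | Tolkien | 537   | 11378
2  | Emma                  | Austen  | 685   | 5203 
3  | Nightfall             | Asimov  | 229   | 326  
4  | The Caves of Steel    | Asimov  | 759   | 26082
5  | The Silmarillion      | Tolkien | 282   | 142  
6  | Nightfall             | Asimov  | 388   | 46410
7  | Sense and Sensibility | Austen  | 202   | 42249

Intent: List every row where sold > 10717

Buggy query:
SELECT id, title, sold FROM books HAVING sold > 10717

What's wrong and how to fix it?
Bug: This is a non-aggregate query (no GROUP BY, no aggregates), so in SQLite the HAVING clause is invalid here; a row-level condition belongs in WHERE

Fix: Replace HAVING with WHERE since the condition applies to individual rows

Corrected query:
SELECT id, title, sold FROM books WHERE sold > 10717

Result:
id | title                 | sold 
---+-----------------------+------
1  | The Two Towers        | 11378
4  | The Caves of Steel    | 26082
6  | Nightfall             | 46410
7  | Sense and Sensibility | 42249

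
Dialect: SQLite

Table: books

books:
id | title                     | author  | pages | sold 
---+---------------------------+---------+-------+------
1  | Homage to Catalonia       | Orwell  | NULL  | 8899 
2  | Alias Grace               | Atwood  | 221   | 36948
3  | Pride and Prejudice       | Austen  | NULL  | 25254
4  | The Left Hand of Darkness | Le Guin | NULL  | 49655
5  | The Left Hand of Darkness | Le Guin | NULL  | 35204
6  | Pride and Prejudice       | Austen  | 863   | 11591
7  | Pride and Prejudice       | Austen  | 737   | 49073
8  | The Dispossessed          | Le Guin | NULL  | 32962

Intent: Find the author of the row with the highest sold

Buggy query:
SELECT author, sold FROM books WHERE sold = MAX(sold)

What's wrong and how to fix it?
Bug: MAX(sold) is an aggregate and cannot be used directly in WHERE

Fix: Wrap MAX in a scalar subquery so WHERE compares against a single value

Corrected query:
SELECT author, sold FROM books WHERE sold = (SELECT MAX(sold) FROM books)

Result:
author  | sold 
--------+------
Le Guin | 49655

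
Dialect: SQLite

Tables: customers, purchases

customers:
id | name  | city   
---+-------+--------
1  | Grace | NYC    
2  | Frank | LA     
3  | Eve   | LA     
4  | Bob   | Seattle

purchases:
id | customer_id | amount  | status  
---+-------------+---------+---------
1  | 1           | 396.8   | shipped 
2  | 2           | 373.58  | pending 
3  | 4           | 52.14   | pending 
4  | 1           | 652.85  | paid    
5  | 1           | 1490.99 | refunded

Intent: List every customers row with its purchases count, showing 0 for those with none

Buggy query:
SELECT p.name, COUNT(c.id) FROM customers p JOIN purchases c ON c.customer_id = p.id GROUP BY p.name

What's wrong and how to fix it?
Bug: An inner join excludes parents with zero children

Fix: Switch to LEFT JOIN to retain unmatched parent rows

Corrected query:
SELECT p.name, COUNT(c.id) FROM customers p LEFT JOIN purchases c ON c.customer_id = p.id GROUP BY p.name

Result:
name  | COUNT(c.id)
------+------------
Bob   | 1          
Eve   | 0          
Frank | 1          
Grace | 3          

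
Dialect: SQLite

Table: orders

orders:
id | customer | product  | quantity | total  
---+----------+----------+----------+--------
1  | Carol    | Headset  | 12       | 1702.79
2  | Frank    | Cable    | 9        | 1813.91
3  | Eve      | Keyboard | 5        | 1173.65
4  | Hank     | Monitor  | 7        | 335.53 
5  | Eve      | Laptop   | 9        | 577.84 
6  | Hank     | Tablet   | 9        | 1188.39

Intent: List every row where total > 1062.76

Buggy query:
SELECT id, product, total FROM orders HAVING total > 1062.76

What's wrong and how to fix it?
Bug: HAVING filters the output of aggregation, but this query has no GROUP BY and no aggregate functions, so SQLite rejects it (HAVING clause on a non-aggregate query); the condition here is per row

Fix: Use WHERE for row-level filtering

Corrected query:
SELECT id, product, total FROM orders WHERE total > 1062.76

Result:
id | product  | total  
---+----------+--------
1  | Headset  | 1702.79
2  | Cable    | 1813.91
3  | Keyboard | 1173.65
6  | Tablet   | 1188.39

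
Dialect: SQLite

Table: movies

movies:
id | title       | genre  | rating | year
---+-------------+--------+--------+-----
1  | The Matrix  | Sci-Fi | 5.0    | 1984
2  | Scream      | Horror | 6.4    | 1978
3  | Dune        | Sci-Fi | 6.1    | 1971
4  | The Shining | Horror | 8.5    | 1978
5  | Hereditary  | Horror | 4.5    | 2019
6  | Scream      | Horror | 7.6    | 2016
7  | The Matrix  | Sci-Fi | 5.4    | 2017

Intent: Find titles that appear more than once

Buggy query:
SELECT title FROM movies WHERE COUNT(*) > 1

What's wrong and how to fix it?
Bug: WHERE can't reference COUNT(*); aggregates are computed after WHERE

Fix: Group first, then use HAVING for the count condition

Corrected query:
SELECT title FROM movies GROUP BY title HAVING COUNT(*) > 1

Result:
title     
----------
Scream    
The Matrix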